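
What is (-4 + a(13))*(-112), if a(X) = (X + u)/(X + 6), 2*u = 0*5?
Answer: 7056/19 ≈ 371.37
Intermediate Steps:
u = 0 (u = (0*5)/2 = (½)*0 = 0)
a(X) = X/(6 + X) (a(X) = (X + 0)/(X + 6) = X/(6 + X))
(-4 + a(13))*(-112) = (-4 + 13/(6 + 13))*(-112) = (-4 + 13/19)*(-112) = -63/19*(-112) = 7056/19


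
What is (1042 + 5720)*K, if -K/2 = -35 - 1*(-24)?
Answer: 148764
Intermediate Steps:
K = 22 (K = -2*(-35 - 1*(-24)) = -2*(-35 + 24) = -2*(-11) = 22)
(1042 + 5720)*K = (1042 + 5720)*22 = 6762*22 = 148764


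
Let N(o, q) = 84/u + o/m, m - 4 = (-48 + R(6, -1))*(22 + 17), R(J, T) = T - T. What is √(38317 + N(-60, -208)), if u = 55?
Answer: √25279490305630/25685 ≈ 195.75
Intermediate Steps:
R(J, T) = 0
m = -1868 (m = 4 + (-48 + 0)*(22 + 17) = 4 - 48*39 = 4 - 1872 = -1868)
N(o, q) = 84/55 - o/1868 (N(o, q) = 84/55 + o/(-1868) = 84*(1/55) + o*(-1/1868) = 84/55 - o/1868)
√(38317 + N(-60, -208)) = √(38317 + (84/55 - 1/1868*(-60))) = √(38317 + (84/55 + 15/467)) = √(38317 + 40053/25685) = √(984212198/25685) = √25279490305630/25685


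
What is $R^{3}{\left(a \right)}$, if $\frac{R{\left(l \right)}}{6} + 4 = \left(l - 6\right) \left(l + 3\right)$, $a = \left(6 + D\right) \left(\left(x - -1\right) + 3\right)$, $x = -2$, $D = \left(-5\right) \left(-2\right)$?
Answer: $160634321856$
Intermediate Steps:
$D = 10$
$a = 32$ ($a = \left(6 + 10\right) \left(\left(-2 - -1\right) + 3\right) = 16 \left(\left(-2 + 1\right) + 3\right) = 16 \left(-1 + 3\right) = 16 \cdot 2 = 32$)
$R{\left(l \right)} = -24 + 6 \left(-6 + l\right) \left(3 + l\right)$ ($R{\left(l \right)} = -24 + 6 \left(l - 6\right) \left(l + 3\right) = -24 + 6 \left(-6 + l\right) \left(3 + l\right)$)
$R^{3}{\left(a \right)} = \left(-132 - 576 + 6 \cdot 32^{2}\right)^{3} = \left(-132 - 576 + 6 \cdot 1024\right)^{3} = \left(-132 - 576 + 6144\right)^{3} = 5436^{3} = 160634321856$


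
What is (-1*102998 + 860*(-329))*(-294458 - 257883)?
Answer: 213169380858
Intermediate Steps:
(-1*102998 + 860*(-329))*(-294458 - 257883) = (-102998 - 282940)*(-552341) = -385938*(-552341) = 213169380858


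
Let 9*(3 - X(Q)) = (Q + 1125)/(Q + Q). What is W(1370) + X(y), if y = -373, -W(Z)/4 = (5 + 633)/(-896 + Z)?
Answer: -602531/265203 ≈ -2.2720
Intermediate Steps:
W(Z) = -2552/(-896 + Z) (W(Z) = -4*(5 + 633)/(-896 + Z) = -2552/(-896 + Z))
X(Q) = 3 - (1125 + Q)/(18*Q) (X(Q) = 3 - (Q + 1125)/(9*(Q + Q)) = 3 - (1125 + Q)/(9*(2*Q)) = 3 - (1125 + Q)*1/(2*Q)/9 = 3 - (1125 + Q)/(18*Q))
W(1370) + X(y) = -2552/(-896 + 1370) + (1/18)*(-1125 + 53*(-373))/(-373) = -2552/474 + (1/18)*(-1/373)*(-1125 - 19769) = -2552*1/474 + (1/18)*(-1/373)*(-20894) = -1276/237 + 10447/3357 = -602531/265203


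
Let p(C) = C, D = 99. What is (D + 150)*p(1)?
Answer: 249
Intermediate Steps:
(D + 150)*p(1) = (99 + 150)*1 = 249*1 = 249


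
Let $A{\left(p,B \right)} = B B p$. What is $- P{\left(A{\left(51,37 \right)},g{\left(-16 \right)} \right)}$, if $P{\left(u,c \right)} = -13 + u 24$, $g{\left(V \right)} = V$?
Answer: $-1675643$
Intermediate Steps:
$A{\left(p,B \right)} = p B^{2}$ ($A{\left(p,B \right)} = B^{2} p = p B^{2}$)
$P{\left(u,c \right)} = -13 + 24 u$
$- P{\left(A{\left(51,37 \right)},g{\left(-16 \right)} \right)} = - (-13 + 24 \cdot 51 \cdot 37^{2}) = - (-13 + 24 \cdot 51 \cdot 1369) = - (-13 + 24 \cdot 69819) = - (-13 + 1675656) = \left(-1\right) 1675643 = -1675643$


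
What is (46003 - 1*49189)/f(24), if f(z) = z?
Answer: -531/4 ≈ -132.75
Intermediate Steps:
(46003 - 1*49189)/f(24) = (46003 - 1*49189)/24 = (46003 - 49189)*(1/24) = -3186*1/24 = -531/4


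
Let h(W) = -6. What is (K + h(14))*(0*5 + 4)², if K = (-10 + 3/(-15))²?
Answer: 39216/25 ≈ 1568.6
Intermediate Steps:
K = 2601/25 (K = (-10 + 3*(-1/15))² = (-10 - ⅕)² = (-51/5)² = 2601/25 ≈ 104.04)
(K + h(14))*(0*5 + 4)² = (2601/25 - 6)*(0*5 + 4)² = 2451*(0 + 4)²/25 = (2451/25)*4² = (2451/25)*16 = 39216/25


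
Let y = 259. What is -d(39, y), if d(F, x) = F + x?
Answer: -298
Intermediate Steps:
-d(39, y) = -(39 + 259) = -1*298 = -298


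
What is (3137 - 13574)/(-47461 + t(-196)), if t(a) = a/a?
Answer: 497/2260 ≈ 0.21991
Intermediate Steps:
t(a) = 1
(3137 - 13574)/(-47461 + t(-196)) = (3137 - 13574)/(-47461 + 1) = -10437/(-47460) = -10437*(-1/47460) = 497/2260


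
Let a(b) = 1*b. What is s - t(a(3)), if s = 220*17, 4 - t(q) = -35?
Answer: 3701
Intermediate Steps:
a(b) = b
t(q) = 39 (t(q) = 4 - 1*(-35) = 4 + 35 = 39)
s = 3740
s - t(a(3)) = 3740 - 1*39 = 3740 - 39 = 3701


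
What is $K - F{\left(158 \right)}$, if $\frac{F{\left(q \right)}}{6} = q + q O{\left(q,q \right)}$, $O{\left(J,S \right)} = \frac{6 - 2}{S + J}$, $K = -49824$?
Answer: $-50784$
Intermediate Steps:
$O{\left(J,S \right)} = \frac{4}{J + S}$
$F{\left(q \right)} = 12 + 6 q$ ($F{\left(q \right)} = 6 \left(q + q \frac{4}{q + q}\right) = 6 \left(q + q \frac{4}{2 q}\right) = 6 \left(q + q 4 \frac{1}{2 q}\right) = 6 \left(q + q \frac{2}{q}\right) = 6 \left(q + 2\right) = 6 \left(2 + q\right) = 12 + 6 q$)
$K - F{\left(158 \right)} = -49824 - \left(12 + 6 \cdot 158\right) = -49824 - \left(12 + 948\right) = -49824 - 960 = -50784$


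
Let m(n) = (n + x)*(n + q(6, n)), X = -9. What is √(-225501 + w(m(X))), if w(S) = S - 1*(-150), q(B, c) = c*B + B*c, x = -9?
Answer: 33*I*√205 ≈ 472.49*I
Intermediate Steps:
q(B, c) = 2*B*c (q(B, c) = B*c + B*c = 2*B*c)
m(n) = 13*n*(-9 + n) (m(n) = (n - 9)*(n + 2*6*n) = (-9 + n)*(n + 12*n) = (-9 + n)*(13*n) = 13*n*(-9 + n))
w(S) = 150 + S (w(S) = S + 150 = 150 + S)
√(-225501 + w(m(X))) = √(-225501 + (150 + 13*(-9)*(-9 - 9))) = √(-225501 + (150 + 13*(-9)*(-18))) = √(-225501 + (150 + 2106)) = √(-225501 + 2256) = √(-223245) = 33*I*√205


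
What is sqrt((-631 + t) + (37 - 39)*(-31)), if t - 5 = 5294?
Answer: sqrt(4730) ≈ 68.775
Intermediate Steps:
t = 5299 (t = 5 + 5294 = 5299)
sqrt((-631 + t) + (37 - 39)*(-31)) = sqrt((-631 + 5299) + (37 - 39)*(-31)) = sqrt(4668 - 2*(-31)) = sqrt(4668 + 62) = sqrt(4730)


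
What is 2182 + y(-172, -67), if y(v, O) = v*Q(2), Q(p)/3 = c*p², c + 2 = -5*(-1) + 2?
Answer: -8138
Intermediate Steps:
c = 5 (c = -2 + (-5*(-1) + 2) = -2 + (5 + 2) = -2 + 7 = 5)
Q(p) = 15*p² (Q(p) = 3*(5*p²) = 15*p²)
y(v, O) = 60*v (y(v, O) = v*(15*2²) = v*(15*4) = v*60 = 60*v)
2182 + y(-172, -67) = 2182 + 60*(-172) = 2182 - 10320 = -8138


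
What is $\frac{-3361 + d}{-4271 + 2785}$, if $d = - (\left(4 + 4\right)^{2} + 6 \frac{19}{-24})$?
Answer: $\frac{13681}{5944} \approx 2.3016$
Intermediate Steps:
$d = - \frac{237}{4}$ ($d = - (8^{2} + 6 \cdot 19 \left(- \frac{1}{24}\right)) = - (64 + 6 \left(- \frac{19}{24}\right)) = - (64 - \frac{19}{4}) = \left(-1\right) \frac{237}{4} = - \frac{237}{4} \approx -59.25$)
$\frac{-3361 + d}{-4271 + 2785} = \frac{-3361 - \frac{237}{4}}{-4271 + 2785} = - \frac{13681}{4 \left(-1486\right)} = \left(- \frac{13681}{4}\right) \left(- \frac{1}{1486}\right) = \frac{13681}{5944}$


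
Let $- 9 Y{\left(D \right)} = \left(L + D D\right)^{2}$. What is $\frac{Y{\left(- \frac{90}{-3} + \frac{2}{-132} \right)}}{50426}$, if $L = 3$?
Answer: $- \frac{15441040981081}{8611380337824} \approx -1.7931$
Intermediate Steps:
$Y{\left(D \right)} = - \frac{\left(3 + D^{2}\right)^{2}}{9}$ ($Y{\left(D \right)} = - \frac{\left(3 + D D\right)^{2}}{9} = - \frac{\left(3 + D^{2}\right)^{2}}{9}$)
$\frac{Y{\left(- \frac{90}{-3} + \frac{2}{-132} \right)}}{50426} = \frac{\left(- \frac{1}{9}\right) \left(3 + \left(- \frac{90}{-3} + \frac{2}{-132}\right)^{2}\right)^{2}}{50426} = - \frac{\left(3 + \left(\left(-90\right) \left(- \frac{1}{3}\right) + 2 \left(- \frac{1}{132}\right)\right)^{2}\right)^{2}}{9} \cdot \frac{1}{50426} = - \frac{\left(3 + \left(30 - \frac{1}{66}\right)^{2}\right)^{2}}{9} \cdot \frac{1}{50426} = - \frac{\left(3 + \left(\frac{1979}{66}\right)^{2}\right)^{2}}{9} \cdot \frac{1}{50426} = - \frac{\left(3 + \frac{3916441}{4356}\right)^{2}}{9} \cdot \frac{1}{50426} = - \frac{\left(\frac{3929509}{4356}\right)^{2}}{9} \cdot \frac{1}{50426} = \left(- \frac{1}{9}\right) \frac{15441040981081}{18974736} \cdot \frac{1}{50426} = \left(- \frac{15441040981081}{170772624}\right) \frac{1}{50426} = - \frac{15441040981081}{8611380337824}$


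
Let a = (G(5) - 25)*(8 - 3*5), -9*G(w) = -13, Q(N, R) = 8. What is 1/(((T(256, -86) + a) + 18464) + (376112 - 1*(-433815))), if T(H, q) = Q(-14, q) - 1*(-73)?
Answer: 9/7457732 ≈ 1.2068e-6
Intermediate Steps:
T(H, q) = 81 (T(H, q) = 8 - 1*(-73) = 8 + 73 = 81)
G(w) = 13/9 (G(w) = -⅑*(-13) = 13/9)
a = 1484/9 (a = (13/9 - 25)*(8 - 3*5) = -212*(8 - 15)/9 = -212/9*(-7) = 1484/9 ≈ 164.89)
1/(((T(256, -86) + a) + 18464) + (376112 - 1*(-433815))) = 1/(((81 + 1484/9) + 18464) + (376112 - 1*(-433815))) = 1/((2213/9 + 18464) + (376112 + 433815)) = 1/(168389/9 + 809927) = 1/(7457732/9) = 9/7457732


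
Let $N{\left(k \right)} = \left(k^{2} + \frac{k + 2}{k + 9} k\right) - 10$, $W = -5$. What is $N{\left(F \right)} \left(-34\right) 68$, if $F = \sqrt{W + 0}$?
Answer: $\frac{1531700}{43} - \frac{26588 i \sqrt{5}}{43} \approx 35621.0 - 1382.6 i$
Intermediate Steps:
$F = i \sqrt{5}$ ($F = \sqrt{-5 + 0} = \sqrt{-5} = i \sqrt{5} \approx 2.2361 i$)
$N{\left(k \right)} = -10 + k^{2} + \frac{k \left(2 + k\right)}{9 + k}$ ($N{\left(k \right)} = \left(k^{2} + \frac{2 + k}{9 + k} k\right) - 10 = \left(k^{2} + \frac{k \left(2 + k\right)}{9 + k}\right) - 10 = -10 + k^{2} + \frac{k \left(2 + k\right)}{9 + k}$)
$N{\left(F \right)} \left(-34\right) 68 = \frac{-90 + \left(i \sqrt{5}\right)^{3} - 8 i \sqrt{5} + 10 \left(i \sqrt{5}\right)^{2}}{9 + i \sqrt{5}} \left(-34\right) 68 = \frac{-90 - 5 i \sqrt{5} - 8 i \sqrt{5} + 10 \left(-5\right)}{9 + i \sqrt{5}} \left(-34\right) 68 = \frac{-90 - 5 i \sqrt{5} - 8 i \sqrt{5} - 50}{9 + i \sqrt{5}} \left(-34\right) 68 = \frac{-140 - 13 i \sqrt{5}}{9 + i \sqrt{5}} \left(-34\right) 68 = - \frac{34 \left(-140 - 13 i \sqrt{5}\right)}{9 + i \sqrt{5}} \cdot 68 = - \frac{2312 \left(-140 - 13 i \sqrt{5}\right)}{9 + i \sqrt{5}}$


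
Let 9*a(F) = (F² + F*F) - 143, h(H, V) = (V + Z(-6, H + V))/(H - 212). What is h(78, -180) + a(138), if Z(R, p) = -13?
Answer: 5086367/1206 ≈ 4217.6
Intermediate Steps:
h(H, V) = (-13 + V)/(-212 + H) (h(H, V) = (V - 13)/(H - 212) = (-13 + V)/(-212 + H))
a(F) = -143/9 + 2*F²/9 (a(F) = ((F² + F*F) - 143)/9 = ((F² + F²) - 143)/9 = (2*F² - 143)/9 = (-143 + 2*F²)/9 = -143/9 + 2*F²/9)
h(78, -180) + a(138) = (-13 - 180)/(-212 + 78) + (-143/9 + (2/9)*138²) = -193/(-134) + (-143/9 + (2/9)*19044) = -1/134*(-193) + (-143/9 + 4232) = 193/134 + 37945/9 = 5086367/1206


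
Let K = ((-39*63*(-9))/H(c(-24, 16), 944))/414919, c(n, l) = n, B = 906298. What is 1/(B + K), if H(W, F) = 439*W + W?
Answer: 1460514880/1323661714706869 ≈ 1.1034e-6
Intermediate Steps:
H(W, F) = 440*W
K = -7371/1460514880 (K = ((-39*63*(-9))/((440*(-24))))/414919 = (-2457*(-9)/(-10560))*(1/414919) = (22113*(-1/10560))*(1/414919) = -7371/3520*1/414919 = -7371/1460514880 ≈ -5.0469e-6)
1/(B + K) = 1/(906298 - 7371/1460514880) = 1/(1323661714706869/1460514880) = 1460514880/1323661714706869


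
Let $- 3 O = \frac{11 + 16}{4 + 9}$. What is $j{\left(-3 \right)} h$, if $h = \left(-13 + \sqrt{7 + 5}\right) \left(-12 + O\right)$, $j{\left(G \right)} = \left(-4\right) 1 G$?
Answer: $1980 - \frac{3960 \sqrt{3}}{13} \approx 1452.4$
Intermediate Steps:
$j{\left(G \right)} = - 4 G$
$O = - \frac{9}{13}$ ($O = - \frac{\left(11 + 16\right) \frac{1}{4 + 9}}{3} = - \frac{27 \cdot \frac{1}{13}}{3} = \left(- \frac{1}{3}\right) \frac{27}{13} = - \frac{9}{13} \approx -0.69231$)
$h = 165 - \frac{330 \sqrt{3}}{13}$ ($h = \left(-13 + \sqrt{7 + 5}\right) \left(-12 - \frac{9}{13}\right) = \left(-13 + \sqrt{12}\right) \left(- \frac{165}{13}\right) = \left(-13 + 2 \sqrt{3}\right) \left(- \frac{165}{13}\right) = 165 - \frac{330 \sqrt{3}}{13} \approx 121.03$)
$j{\left(-3 \right)} h = \left(-4\right) \left(-3\right) \left(165 - \frac{330 \sqrt{3}}{13}\right) = 12 \left(165 - \frac{330 \sqrt{3}}{13}\right) = 1980 - \frac{3960 \sqrt{3}}{13}$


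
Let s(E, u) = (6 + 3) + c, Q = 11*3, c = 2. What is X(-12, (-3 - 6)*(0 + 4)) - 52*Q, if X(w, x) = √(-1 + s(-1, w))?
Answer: -1716 + √10 ≈ -1712.8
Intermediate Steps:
Q = 33
s(E, u) = 11 (s(E, u) = (6 + 3) + 2 = 9 + 2 = 11)
X(w, x) = √10 (X(w, x) = √(-1 + 11) = √10)
X(-12, (-3 - 6)*(0 + 4)) - 52*Q = √10 - 52*33 = √10 - 1716 = -1716 + √10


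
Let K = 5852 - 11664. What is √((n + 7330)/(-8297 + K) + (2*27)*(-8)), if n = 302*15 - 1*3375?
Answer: I*√86115311457/14109 ≈ 20.799*I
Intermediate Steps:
n = 1155 (n = 4530 - 3375 = 1155)
K = -5812
√((n + 7330)/(-8297 + K) + (2*27)*(-8)) = √((1155 + 7330)/(-8297 - 5812) + (2*27)*(-8)) = √(8485/(-14109) + 54*(-8)) = √(8485*(-1/14109) - 432) = √(-8485/14109 - 432) = √(-6103573/14109) = I*√86115311457/14109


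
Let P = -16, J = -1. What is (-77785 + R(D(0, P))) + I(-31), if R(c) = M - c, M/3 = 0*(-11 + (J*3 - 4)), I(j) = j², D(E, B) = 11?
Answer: -76835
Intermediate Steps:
M = 0 (M = 3*(0*(-11 + (-1*3 - 4))) = 3*(0*(-11 + (-3 - 4))) = 3*(0*(-11 - 7)) = 3*(0*(-18)) = 3*0 = 0)
R(c) = -c (R(c) = 0 - c = -c)
(-77785 + R(D(0, P))) + I(-31) = (-77785 - 1*11) + (-31)² = (-77785 - 11) + 961 = -77796 + 961 = -76835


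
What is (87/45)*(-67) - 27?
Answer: -2348/15 ≈ -156.53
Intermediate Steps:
(87/45)*(-67) - 27 = (87*(1/45))*(-67) - 27 = (29/15)*(-67) - 27 = -1943/15 - 27 = -2348/15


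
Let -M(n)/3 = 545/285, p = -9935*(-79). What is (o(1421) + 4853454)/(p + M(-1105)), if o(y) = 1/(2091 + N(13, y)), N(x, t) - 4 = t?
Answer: 324230141035/52431738216 ≈ 6.1839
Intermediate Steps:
N(x, t) = 4 + t
p = 784865
M(n) = -109/19 (M(n) = -1635/285 = -3*109/57 = -109/19)
o(y) = 1/(2095 + y) (o(y) = 1/(2091 + (4 + y)) = 1/(2095 + y))
(o(1421) + 4853454)/(p + M(-1105)) = (1/(2095 + 1421) + 4853454)/(784865 - 109/19) = (1/3516 + 4853454)/(14912326/19) = (1/3516 + 4853454)*(19/14912326) = (17064744265/3516)*(19/14912326) = 324230141035/52431738216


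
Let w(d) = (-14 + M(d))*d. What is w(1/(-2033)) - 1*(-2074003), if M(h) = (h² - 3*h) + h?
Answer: 17426955314906990/8402569937 ≈ 2.0740e+6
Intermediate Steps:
M(h) = h² - 2*h
w(d) = d*(-14 + d*(-2 + d)) (w(d) = (-14 + d*(-2 + d))*d = d*(-14 + d*(-2 + d)))
w(1/(-2033)) - 1*(-2074003) = (-14 + (-2 + 1/(-2033))/(-2033))/(-2033) - 1*(-2074003) = -(-14 - (-2 - 1/2033)/2033)/2033 + 2074003 = -(-14 - 1/2033*(-4067/2033))/2033 + 2074003 = -(-14 + 4067/4133089)/2033 + 2074003 = -1/2033*(-57859179/4133089) + 2074003 = 57859179/8402569937 + 2074003 = 17426955314906990/8402569937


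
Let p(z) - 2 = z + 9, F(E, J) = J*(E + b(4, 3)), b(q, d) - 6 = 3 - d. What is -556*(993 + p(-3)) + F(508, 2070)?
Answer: 507424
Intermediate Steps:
b(q, d) = 9 - d (b(q, d) = 6 + (3 - d) = 9 - d)
F(E, J) = J*(6 + E) (F(E, J) = J*(E + (9 - 1*3)) = J*(E + (9 - 3)) = J*(E + 6) = J*(6 + E))
p(z) = 11 + z (p(z) = 2 + (z + 9) = 2 + (9 + z) = 11 + z)
-556*(993 + p(-3)) + F(508, 2070) = -556*(993 + (11 - 3)) + 2070*(6 + 508) = -556*(993 + 8) + 2070*514 = -556*1001 + 1063980 = -556556 + 1063980 = 507424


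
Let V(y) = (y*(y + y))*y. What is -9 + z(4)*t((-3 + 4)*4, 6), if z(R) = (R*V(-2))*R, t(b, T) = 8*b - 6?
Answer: -6665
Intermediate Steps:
t(b, T) = -6 + 8*b
V(y) = 2*y³ (V(y) = (y*(2*y))*y = (2*y²)*y = 2*y³)
z(R) = -16*R² (z(R) = (R*(2*(-2)³))*R = (R*(2*(-8)))*R = (R*(-16))*R = (-16*R)*R = -16*R²)
-9 + z(4)*t((-3 + 4)*4, 6) = -9 + (-16*4²)*(-6 + 8*((-3 + 4)*4)) = -9 + (-16*16)*(-6 + 8*(1*4)) = -9 - 256*(-6 + 8*4) = -9 - 256*(-6 + 32) = -9 - 256*26 = -9 - 6656 = -6665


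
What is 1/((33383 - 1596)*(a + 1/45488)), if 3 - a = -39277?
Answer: 45488/56796014791467 ≈ 8.0090e-10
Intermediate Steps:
a = 39280 (a = 3 - 1*(-39277) = 3 + 39277 = 39280)
1/((33383 - 1596)*(a + 1/45488)) = 1/((33383 - 1596)*(39280 + 1/45488)) = 1/(31787*(39280 + 1/45488)) = 1/(31787*(1786768641/45488)) = 1/(56796014791467/45488) = 45488/56796014791467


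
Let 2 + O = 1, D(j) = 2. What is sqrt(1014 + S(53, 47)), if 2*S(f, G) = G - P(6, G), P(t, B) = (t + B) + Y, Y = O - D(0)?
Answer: 45*sqrt(2)/2 ≈ 31.820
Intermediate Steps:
O = -1 (O = -2 + 1 = -1)
Y = -3 (Y = -1 - 1*2 = -1 - 2 = -3)
P(t, B) = -3 + B + t (P(t, B) = (t + B) - 3 = (B + t) - 3 = -3 + B + t)
S(f, G) = -3/2 (S(f, G) = (G - (-3 + G + 6))/2 = (G - (3 + G))/2 = (G + (-3 - G))/2 = (1/2)*(-3) = -3/2)
sqrt(1014 + S(53, 47)) = sqrt(1014 - 3/2) = sqrt(2025/2) = 45*sqrt(2)/2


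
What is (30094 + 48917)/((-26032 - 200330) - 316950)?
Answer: -8779/60368 ≈ -0.14542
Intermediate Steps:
(30094 + 48917)/((-26032 - 200330) - 316950) = 79011/(-226362 - 316950) = 79011/(-543312) = 79011*(-1/543312) = -8779/60368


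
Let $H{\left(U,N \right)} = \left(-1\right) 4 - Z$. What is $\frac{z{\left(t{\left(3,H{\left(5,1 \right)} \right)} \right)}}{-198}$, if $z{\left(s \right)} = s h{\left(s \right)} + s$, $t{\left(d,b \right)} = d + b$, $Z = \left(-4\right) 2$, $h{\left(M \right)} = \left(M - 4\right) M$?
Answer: $- \frac{7}{9} \approx -0.77778$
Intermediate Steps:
$h{\left(M \right)} = M \left(-4 + M\right)$ ($h{\left(M \right)} = \left(-4 + M\right) M = M \left(-4 + M\right)$)
$Z = -8$
$H{\left(U,N \right)} = 4$ ($H{\left(U,N \right)} = \left(-1\right) 4 - -8 = -4 + 8 = 4$)
$t{\left(d,b \right)} = b + d$
$z{\left(s \right)} = s + s^{2} \left(-4 + s\right)$ ($z{\left(s \right)} = s s \left(-4 + s\right) + s = s^{2} \left(-4 + s\right) + s = s + s^{2} \left(-4 + s\right)$)
$\frac{z{\left(t{\left(3,H{\left(5,1 \right)} \right)} \right)}}{-198} = \frac{\left(4 + 3\right) \left(1 + \left(4 + 3\right) \left(-4 + \left(4 + 3\right)\right)\right)}{-198} = 7 \left(1 + 7 \left(-4 + 7\right)\right) \left(- \frac{1}{198}\right) = 7 \left(1 + 7 \cdot 3\right) \left(- \frac{1}{198}\right) = 7 \left(1 + 21\right) \left(- \frac{1}{198}\right) = 7 \cdot 22 \left(- \frac{1}{198}\right) = 154 \left(- \frac{1}{198}\right) = - \frac{7}{9}$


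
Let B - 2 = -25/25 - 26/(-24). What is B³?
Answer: 15625/1728 ≈ 9.0423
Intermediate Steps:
B = 25/12 (B = 2 + (-25/25 - 26/(-24)) = 2 + (-25*1/25 - 26*(-1/24)) = 2 + (-1 + 13/12) = 2 + 1/12 = 25/12 ≈ 2.0833)
B³ = (25/12)³ = 15625/1728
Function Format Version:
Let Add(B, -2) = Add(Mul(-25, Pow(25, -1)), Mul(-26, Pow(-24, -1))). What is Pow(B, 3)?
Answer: Rational(15625, 1728) ≈ 9.0423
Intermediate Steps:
B = Rational(25, 12) (B = Add(2, Add(Mul(-25, Pow(25, -1)), Mul(-26, Pow(-24, -1)))) = Add(2, Add(Mul(-25, Rational(1, 25)), Mul(-26, Rational(-1, 24)))) = Add(2, Add(-1, Rational(13, 12))) = Add(2, Rational(1, 12)) = Rational(25, 12) ≈ 2.0833)
Pow(B, 3) = Pow(Rational(25, 12), 3) = Rational(15625, 1728)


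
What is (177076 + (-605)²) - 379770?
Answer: 163331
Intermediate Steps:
(177076 + (-605)²) - 379770 = (177076 + 366025) - 379770 = 543101 - 379770 = 163331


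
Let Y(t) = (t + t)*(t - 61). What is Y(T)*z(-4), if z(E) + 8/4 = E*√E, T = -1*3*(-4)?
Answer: 2352 + 9408*I ≈ 2352.0 + 9408.0*I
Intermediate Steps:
T = 12 (T = -3*(-4) = 12)
Y(t) = 2*t*(-61 + t) (Y(t) = (2*t)*(-61 + t) = 2*t*(-61 + t))
z(E) = -2 + E^(3/2) (z(E) = -2 + E*√E = -2 + E^(3/2))
Y(T)*z(-4) = (2*12*(-61 + 12))*(-2 + (-4)^(3/2)) = (2*12*(-49))*(-2 - 8*I) = -1176*(-2 - 8*I) = 2352 + 9408*I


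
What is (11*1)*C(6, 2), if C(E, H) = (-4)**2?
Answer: 176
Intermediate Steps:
C(E, H) = 16
(11*1)*C(6, 2) = (11*1)*16 = 11*16 = 176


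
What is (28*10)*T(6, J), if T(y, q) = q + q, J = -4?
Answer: -2240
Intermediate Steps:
T(y, q) = 2*q
(28*10)*T(6, J) = (28*10)*(2*(-4)) = 280*(-8) = -2240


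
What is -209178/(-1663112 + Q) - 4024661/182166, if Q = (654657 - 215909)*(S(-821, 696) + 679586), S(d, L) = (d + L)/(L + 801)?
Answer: -224552673427740473566/10163802866556361179 ≈ -22.093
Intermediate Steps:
S(d, L) = (L + d)/(801 + L)
Q = 446355941653516/1497 (Q = (654657 - 215909)*((696 - 821)/(801 + 696) + 679586) = 438748*(-125/1497 + 679586) = 438748*(1017340117/1497) = 446355941653516/1497 ≈ 2.9817e+11)
-209178/(-1663112 + Q) - 4024661/182166 = -209178/(-1663112 + 446355941653516/1497) - 4024661/182166 = -209178/446353451974852/1497 - 4024661*1/182166 = -209178*1497/446353451974852 - 4024661/182166 = -156569733/223176725987426 - 4024661/182166 = -224552673427740473566/10163802866556361179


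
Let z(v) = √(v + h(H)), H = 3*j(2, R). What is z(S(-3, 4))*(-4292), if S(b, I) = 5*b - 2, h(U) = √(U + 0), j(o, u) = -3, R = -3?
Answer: -4292*√(-17 + 3*I) ≈ -1555.4 - 17765.0*I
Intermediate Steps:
H = -9 (H = 3*(-3) = -9)
h(U) = √U
S(b, I) = -2 + 5*b
z(v) = √(v + 3*I) (z(v) = √(v + √(-9)) = √(v + 3*I))
z(S(-3, 4))*(-4292) = √((-2 + 5*(-3)) + 3*I)*(-4292) = √((-2 - 15) + 3*I)*(-4292) = √(-17 + 3*I)*(-4292) = -4292*√(-17 + 3*I)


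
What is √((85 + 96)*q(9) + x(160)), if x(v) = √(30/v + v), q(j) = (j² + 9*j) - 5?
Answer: √(113668 + √2563)/2 ≈ 168.61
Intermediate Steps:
q(j) = -5 + j² + 9*j
x(v) = √(v + 30/v)
√((85 + 96)*q(9) + x(160)) = √((85 + 96)*(-5 + 9² + 9*9) + √(160 + 30/160)) = √(181*(-5 + 81 + 81) + √(160 + 30*(1/160))) = √(181*157 + √(160 + 3/16)) = √(28417 + √(2563/16)) = √(28417 + √2563/4)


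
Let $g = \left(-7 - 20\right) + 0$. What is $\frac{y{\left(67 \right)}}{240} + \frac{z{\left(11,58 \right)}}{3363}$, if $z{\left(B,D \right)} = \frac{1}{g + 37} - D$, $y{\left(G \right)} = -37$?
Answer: $- \frac{46109}{269040} \approx -0.17138$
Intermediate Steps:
$g = -27$ ($g = -27 + 0 = -27$)
$z{\left(B,D \right)} = \frac{1}{10} - D$ ($z{\left(B,D \right)} = \frac{1}{-27 + 37} - D = \frac{1}{10} - D$)
$\frac{y{\left(67 \right)}}{240} + \frac{z{\left(11,58 \right)}}{3363} = - \frac{37}{240} + \frac{\frac{1}{10} - 58}{3363} = \left(-37\right) \frac{1}{240} + \left(\frac{1}{10} - 58\right) \frac{1}{3363} = - \frac{37}{240} - \frac{193}{11210} = - \frac{46109}{269040}$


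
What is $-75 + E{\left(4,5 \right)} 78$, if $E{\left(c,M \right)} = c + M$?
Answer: $627$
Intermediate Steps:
$E{\left(c,M \right)} = M + c$
$-75 + E{\left(4,5 \right)} 78 = -75 + \left(5 + 4\right) 78 = -75 + 9 \cdot 78 = -75 + 702 = 627$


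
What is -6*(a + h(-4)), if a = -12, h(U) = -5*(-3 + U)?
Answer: -138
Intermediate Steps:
h(U) = 15 - 5*U
-6*(a + h(-4)) = -6*(-12 + (15 - 5*(-4))) = -6*(-12 + (15 + 20)) = -6*(-12 + 35) = -6*23 = -138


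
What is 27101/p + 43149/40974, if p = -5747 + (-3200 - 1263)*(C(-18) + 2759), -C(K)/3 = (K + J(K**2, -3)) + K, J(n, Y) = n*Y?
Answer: 185465484625/176292519804 ≈ 1.0520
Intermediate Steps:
J(n, Y) = Y*n
C(K) = -6*K + 9*K**2 (C(K) = -3*((K - 3*K**2) + K) = -3*(-3*K**2 + 2*K) = -6*K + 9*K**2)
p = -25815276 (p = -5747 + (-3200 - 1263)*(3*(-18)*(-2 + 3*(-18)) + 2759) = -5747 - 4463*(3*(-18)*(-2 - 54) + 2759) = -5747 - 4463*(3*(-18)*(-56) + 2759) = -5747 - 4463*(3024 + 2759) = -5747 - 4463*5783 = -5747 - 25809529 = -25815276)
27101/p + 43149/40974 = 27101/(-25815276) + 43149/40974 = 27101*(-1/25815276) + 43149*(1/40974) = -27101/25815276 + 14383/13658 = 185465484625/176292519804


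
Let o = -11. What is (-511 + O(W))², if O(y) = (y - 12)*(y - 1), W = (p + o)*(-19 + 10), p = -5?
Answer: 337273225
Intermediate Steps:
W = 144 (W = (-5 - 11)*(-19 + 10) = -16*(-9) = 144)
O(y) = (-1 + y)*(-12 + y) (O(y) = (-12 + y)*(-1 + y) = (-1 + y)*(-12 + y))
(-511 + O(W))² = (-511 + (12 + 144² - 13*144))² = (-511 + (12 + 20736 - 1872))² = (-511 + 18876)² = 18365² = 337273225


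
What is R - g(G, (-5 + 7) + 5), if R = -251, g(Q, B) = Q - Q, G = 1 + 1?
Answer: -251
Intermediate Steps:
G = 2
g(Q, B) = 0
R - g(G, (-5 + 7) + 5) = -251 - 1*0 = -251 + 0 = -251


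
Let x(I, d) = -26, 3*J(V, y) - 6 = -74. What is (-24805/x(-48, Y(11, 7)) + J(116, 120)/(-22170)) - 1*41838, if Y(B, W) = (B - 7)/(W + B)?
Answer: -35349498781/864630 ≈ -40884.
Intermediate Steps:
J(V, y) = -68/3 (J(V, y) = 2 + (⅓)*(-74) = 2 - 74/3 = -68/3)
Y(B, W) = (-7 + B)/(B + W)
(-24805/x(-48, Y(11, 7)) + J(116, 120)/(-22170)) - 1*41838 = (-24805/(-26) - 68/3/(-22170)) - 1*41838 = (-24805*(-1/26) - 68/3*(-1/22170)) - 41838 = (24805/26 + 34/33255) - 41838 = 824891159/864630 - 41838 = -35349498781/864630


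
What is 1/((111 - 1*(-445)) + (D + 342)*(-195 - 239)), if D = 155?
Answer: -1/215142 ≈ -4.6481e-6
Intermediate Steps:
1/((111 - 1*(-445)) + (D + 342)*(-195 - 239)) = 1/((111 - 1*(-445)) + (155 + 342)*(-195 - 239)) = 1/((111 + 445) + 497*(-434)) = 1/(556 - 215698) = 1/(-215142) = -1/215142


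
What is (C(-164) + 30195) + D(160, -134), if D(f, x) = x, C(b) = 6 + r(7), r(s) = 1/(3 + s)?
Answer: 300671/10 ≈ 30067.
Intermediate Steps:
C(b) = 61/10 (C(b) = 6 + 1/(3 + 7) = 6 + 1/10 = 6 + ⅒ = 61/10)
(C(-164) + 30195) + D(160, -134) = (61/10 + 30195) - 134 = 302011/10 - 134 = 300671/10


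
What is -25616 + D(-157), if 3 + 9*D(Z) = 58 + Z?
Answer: -76882/3 ≈ -25627.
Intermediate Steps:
D(Z) = 55/9 + Z/9 (D(Z) = -⅓ + (58 + Z)/9 = -⅓ + (58/9 + Z/9) = 55/9 + Z/9)
-25616 + D(-157) = -25616 + (55/9 + (⅑)*(-157)) = -25616 + (55/9 - 157/9) = -25616 - 34/3 = -76882/3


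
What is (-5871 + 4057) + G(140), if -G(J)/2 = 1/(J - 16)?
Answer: -112469/62 ≈ -1814.0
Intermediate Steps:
G(J) = -2/(-16 + J) (G(J) = -2/(J - 16) = -2/(-16 + J))
(-5871 + 4057) + G(140) = (-5871 + 4057) - 2/(-16 + 140) = -1814 - 2/124 = -1814 - 2*1/124 = -1814 - 1/62 = -112469/62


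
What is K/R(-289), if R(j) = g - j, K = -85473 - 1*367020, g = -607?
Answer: 150831/106 ≈ 1422.9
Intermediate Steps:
K = -452493 (K = -85473 - 367020 = -452493)
R(j) = -607 - j
K/R(-289) = -452493/(-607 - 1*(-289)) = -452493/(-607 + 289) = -452493/(-318) = -452493*(-1/318) = 150831/106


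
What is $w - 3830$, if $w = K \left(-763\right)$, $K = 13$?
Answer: $-13749$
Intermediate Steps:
$w = -9919$ ($w = 13 \left(-763\right) = -9919$)
$w - 3830 = -9919 - 3830 = -13749$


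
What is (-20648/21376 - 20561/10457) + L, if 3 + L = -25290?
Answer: -706796271981/27941104 ≈ -25296.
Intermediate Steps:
L = -25293 (L = -3 - 25290 = -25293)
(-20648/21376 - 20561/10457) + L = (-20648/21376 - 20561/10457) - 25293 = (-20648*1/21376 - 20561*1/10457) - 25293 = (-2581/2672 - 20561/10457) - 25293 = -81928509/27941104 - 25293 = -706796271981/27941104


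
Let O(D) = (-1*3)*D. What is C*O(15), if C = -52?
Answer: 2340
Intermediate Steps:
O(D) = -3*D
C*O(15) = -(-156)*15 = -52*(-45) = 2340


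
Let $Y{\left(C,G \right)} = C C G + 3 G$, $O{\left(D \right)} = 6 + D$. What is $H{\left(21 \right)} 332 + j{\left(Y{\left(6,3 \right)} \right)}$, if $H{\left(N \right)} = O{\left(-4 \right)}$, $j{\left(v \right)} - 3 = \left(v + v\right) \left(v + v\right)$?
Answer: $55423$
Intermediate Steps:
$Y{\left(C,G \right)} = 3 G + G C^{2}$ ($Y{\left(C,G \right)} = C^{2} G + 3 G = G C^{2} + 3 G = 3 G + G C^{2}$)
$j{\left(v \right)} = 3 + 4 v^{2}$ ($j{\left(v \right)} = 3 + \left(v + v\right) \left(v + v\right) = 3 + 2 v 2 v = 3 + 4 v^{2}$)
$H{\left(N \right)} = 2$ ($H{\left(N \right)} = 6 - 4 = 2$)
$H{\left(21 \right)} 332 + j{\left(Y{\left(6,3 \right)} \right)} = 2 \cdot 332 + \left(3 + 4 \left(3 \left(3 + 6^{2}\right)\right)^{2}\right) = 664 + \left(3 + 4 \left(3 \left(3 + 36\right)\right)^{2}\right) = 664 + \left(3 + 4 \left(3 \cdot 39\right)^{2}\right) = 664 + \left(3 + 4 \cdot 117^{2}\right) = 664 + \left(3 + 4 \cdot 13689\right) = 664 + \left(3 + 54756\right) = 664 + 54759 = 55423$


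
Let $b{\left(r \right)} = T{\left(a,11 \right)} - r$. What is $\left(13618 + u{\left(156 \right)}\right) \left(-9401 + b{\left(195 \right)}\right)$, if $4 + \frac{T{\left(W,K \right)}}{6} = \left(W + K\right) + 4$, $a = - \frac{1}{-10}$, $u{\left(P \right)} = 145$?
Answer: $- \frac{655765661}{5} \approx -1.3115 \cdot 10^{8}$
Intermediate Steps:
$a = \frac{1}{10}$ ($a = \left(-1\right) \left(- \frac{1}{10}\right) = \frac{1}{10} \approx 0.1$)
$T{\left(W,K \right)} = 6 K + 6 W$ ($T{\left(W,K \right)} = -24 + 6 \left(\left(W + K\right) + 4\right) = -24 + 6 \left(\left(K + W\right) + 4\right) = -24 + 6 \left(4 + K + W\right) = -24 + \left(24 + 6 K + 6 W\right) = 6 K + 6 W$)
$b{\left(r \right)} = \frac{333}{5} - r$ ($b{\left(r \right)} = \left(6 \cdot 11 + 6 \cdot \frac{1}{10}\right) - r = \left(66 + \frac{3}{5}\right) - r = \frac{333}{5} - r$)
$\left(13618 + u{\left(156 \right)}\right) \left(-9401 + b{\left(195 \right)}\right) = \left(13618 + 145\right) \left(-9401 + \left(\frac{333}{5} - 195\right)\right) = 13763 \left(-9401 + \left(\frac{333}{5} - 195\right)\right) = 13763 \left(-9401 - \frac{642}{5}\right) = 13763 \left(- \frac{47647}{5}\right) = - \frac{655765661}{5}$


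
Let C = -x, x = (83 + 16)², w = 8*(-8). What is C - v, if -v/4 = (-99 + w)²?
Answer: 96475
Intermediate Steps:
w = -64
x = 9801 (x = 99² = 9801)
v = -106276 (v = -4*(-99 - 64)² = -4*(-163)² = -4*26569 = -106276)
C = -9801 (C = -1*9801 = -9801)
C - v = -9801 - 1*(-106276) = -9801 + 106276 = 96475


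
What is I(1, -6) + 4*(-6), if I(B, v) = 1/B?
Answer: -23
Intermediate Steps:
I(1, -6) + 4*(-6) = 1/1 + 4*(-6) = 1 - 24 = -23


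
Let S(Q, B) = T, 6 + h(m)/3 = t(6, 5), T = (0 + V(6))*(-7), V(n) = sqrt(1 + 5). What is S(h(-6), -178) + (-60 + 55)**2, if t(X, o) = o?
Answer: 25 - 7*sqrt(6) ≈ 7.8536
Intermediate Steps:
V(n) = sqrt(6)
T = -7*sqrt(6) (T = (0 + sqrt(6))*(-7) = sqrt(6)*(-7) = -7*sqrt(6) ≈ -17.146)
h(m) = -3 (h(m) = -18 + 3*5 = -18 + 15 = -3)
S(Q, B) = -7*sqrt(6)
S(h(-6), -178) + (-60 + 55)**2 = -7*sqrt(6) + (-60 + 55)**2 = -7*sqrt(6) + (-5)**2 = -7*sqrt(6) + 25 = 25 - 7*sqrt(6)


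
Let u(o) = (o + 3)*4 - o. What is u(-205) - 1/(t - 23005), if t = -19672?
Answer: -25734230/42677 ≈ -603.00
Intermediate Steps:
u(o) = 12 + 3*o (u(o) = (3 + o)*4 - o = (12 + 4*o) - o = 12 + 3*o)
u(-205) - 1/(t - 23005) = (12 + 3*(-205)) - 1/(-19672 - 23005) = (12 - 615) - 1/(-42677) = -603 - 1*(-1/42677) = -603 + 1/42677 = -25734230/42677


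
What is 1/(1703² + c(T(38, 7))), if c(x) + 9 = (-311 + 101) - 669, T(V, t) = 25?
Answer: 1/2899321 ≈ 3.4491e-7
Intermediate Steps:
c(x) = -888 (c(x) = -9 + ((-311 + 101) - 669) = -9 + (-210 - 669) = -9 - 879 = -888)
1/(1703² + c(T(38, 7))) = 1/(1703² - 888) = 1/(2900209 - 888) = 1/2899321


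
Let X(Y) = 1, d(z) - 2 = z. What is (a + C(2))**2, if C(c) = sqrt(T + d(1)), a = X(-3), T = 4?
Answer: (1 + sqrt(7))**2 ≈ 13.292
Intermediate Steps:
d(z) = 2 + z
a = 1
C(c) = sqrt(7) (C(c) = sqrt(4 + (2 + 1)) = sqrt(4 + 3) = sqrt(7))
(a + C(2))**2 = (1 + sqrt(7))**2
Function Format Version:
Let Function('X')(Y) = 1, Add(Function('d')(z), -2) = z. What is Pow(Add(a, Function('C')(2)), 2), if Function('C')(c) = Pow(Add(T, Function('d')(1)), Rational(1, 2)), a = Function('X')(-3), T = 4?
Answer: Pow(Add(1, Pow(7, Rational(1, 2))), 2) ≈ 13.292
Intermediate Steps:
Function('d')(z) = Add(2, z)
a = 1
Function('C')(c) = Pow(7, Rational(1, 2)) (Function('C')(c) = Pow(Add(4, Add(2, 1)), Rational(1, 2)) = Pow(Add(4, 3), Rational(1, 2)) = Pow(7, Rational(1, 2)))
Pow(Add(a, Function('C')(2)), 2) = Pow(Add(1, Pow(7, Rational(1, 2))), 2)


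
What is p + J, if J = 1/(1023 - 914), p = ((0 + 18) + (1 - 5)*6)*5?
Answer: -3269/109 ≈ -29.991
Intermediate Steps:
p = -30 (p = (18 - 4*6)*5 = (18 - 24)*5 = -6*5 = -30)
J = 1/109 ≈ 0.0091743
p + J = -30 + 1/109 = -3269/109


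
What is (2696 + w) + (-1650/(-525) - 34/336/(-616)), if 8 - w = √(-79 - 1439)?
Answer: 280156817/103488 - I*√1518 ≈ 2707.1 - 38.962*I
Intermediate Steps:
w = 8 - I*√1518 (w = 8 - √(-79 - 1439) = 8 - √(-1518) = 8 - I*√1518 ≈ 8.0 - 38.962*I)
(2696 + w) + (-1650/(-525) - 34/336/(-616)) = (2696 + (8 - I*√1518)) + (-1650/(-525) - 34/336/(-616)) = (2704 - I*√1518) + (-1650*(-1/525) - 34*1/336*(-1/616)) = (2704 - I*√1518) + (22/7 - 17/168*(-1/616)) = (2704 - I*√1518) + (22/7 + 17/103488) = (2704 - I*√1518) + 325265/103488 = 280156817/103488 - I*√1518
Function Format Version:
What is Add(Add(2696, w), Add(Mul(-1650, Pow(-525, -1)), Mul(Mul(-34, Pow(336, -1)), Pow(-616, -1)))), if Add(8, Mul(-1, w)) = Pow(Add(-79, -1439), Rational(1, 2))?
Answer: Add(Rational(280156817, 103488), Mul(-1, I, Pow(1518, Rational(1, 2)))) ≈ Add(2707.1, Mul(-38.962, I))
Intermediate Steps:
w = Add(8, Mul(-1, I, Pow(1518, Rational(1, 2)))) (w = Add(8, Mul(-1, Pow(Add(-79, -1439), Rational(1, 2)))) = Add(8, Mul(-1, Pow(-1518, Rational(1, 2)))) = Add(8, Mul(-1, Mul(I, Pow(1518, Rational(1, 2))))) = Add(8, Mul(-1, I, Pow(1518, Rational(1, 2)))) ≈ Add(8.0000, Mul(-38.962, I)))
Add(Add(2696, w), Add(Mul(-1650, Pow(-525, -1)), Mul(Mul(-34, Pow(336, -1)), Pow(-616, -1)))) = Add(Add(2696, Add(8, Mul(-1, I, Pow(1518, Rational(1, 2))))), Add(Mul(-1650, Pow(-525, -1)), Mul(Mul(-34, Pow(336, -1)), Pow(-616, -1)))) = Add(Add(2704, Mul(-1, I, Pow(1518, Rational(1, 2)))), Add(Mul(-1650, Rational(-1, 525)), Mul(Mul(-34, Rational(1, 336)), Rational(-1, 616)))) = Add(Add(2704, Mul(-1, I, Pow(1518, Rational(1, 2)))), Add(Rational(22, 7), Mul(Rational(-17, 168), Rational(-1, 616)))) = Add(Add(2704, Mul(-1, I, Pow(1518, Rational(1, 2)))), Add(Rational(22, 7), Rational(17, 103488))) = Add(Add(2704, Mul(-1, I, Pow(1518, Rational(1, 2)))), Rational(325265, 103488)) = Add(Rational(280156817, 103488), Mul(-1, I, Pow(1518, Rational(1, 2))))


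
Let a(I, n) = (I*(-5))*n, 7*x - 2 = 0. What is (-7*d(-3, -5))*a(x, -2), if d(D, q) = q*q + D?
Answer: -440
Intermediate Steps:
x = 2/7 (x = 2/7 + (⅐)*0 = 2/7 + 0 = 2/7 ≈ 0.28571)
a(I, n) = -5*I*n (a(I, n) = (-5*I)*n = -5*I*n)
d(D, q) = D + q² (d(D, q) = q² + D = D + q²)
(-7*d(-3, -5))*a(x, -2) = (-7*(-3 + (-5)²))*(-5*2/7*(-2)) = -7*(-3 + 25)*(20/7) = -7*22*(20/7) = -154*20/7 = -440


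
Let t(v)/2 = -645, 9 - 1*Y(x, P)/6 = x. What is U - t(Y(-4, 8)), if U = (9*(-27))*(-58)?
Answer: 15384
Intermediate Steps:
Y(x, P) = 54 - 6*x
t(v) = -1290 (t(v) = 2*(-645) = -1290)
U = 14094 (U = -243*(-58) = 14094)
U - t(Y(-4, 8)) = 14094 - 1*(-1290) = 14094 + 1290 = 15384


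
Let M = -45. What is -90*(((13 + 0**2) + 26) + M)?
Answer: 540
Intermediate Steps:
-90*(((13 + 0**2) + 26) + M) = -90*(((13 + 0**2) + 26) - 45) = -90*(((13 + 0) + 26) - 45) = -90*((13 + 26) - 45) = -90*(39 - 45) = -90*(-6) = 540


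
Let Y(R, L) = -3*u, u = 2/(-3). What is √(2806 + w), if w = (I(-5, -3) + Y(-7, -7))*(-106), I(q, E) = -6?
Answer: √3230 ≈ 56.833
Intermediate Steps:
u = -⅔ (u = 2*(-⅓) = -⅔ ≈ -0.66667)
Y(R, L) = 2 (Y(R, L) = -3*(-⅔) = 2)
w = 424 (w = (-6 + 2)*(-106) = -4*(-106) = 424)
√(2806 + w) = √(2806 + 424) = √3230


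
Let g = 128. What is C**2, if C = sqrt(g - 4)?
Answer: 124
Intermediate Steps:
C = 2*sqrt(31) (C = sqrt(128 - 4) = sqrt(124) = 2*sqrt(31) ≈ 11.136)
C**2 = (2*sqrt(31))**2 = 124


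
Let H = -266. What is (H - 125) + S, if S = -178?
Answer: -569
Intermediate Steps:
(H - 125) + S = (-266 - 125) - 178 = -391 - 178 = -569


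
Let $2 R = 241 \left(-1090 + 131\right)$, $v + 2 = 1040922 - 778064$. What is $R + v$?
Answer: $\frac{294593}{2} \approx 1.473 \cdot 10^{5}$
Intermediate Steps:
$v = 262856$ ($v = -2 + \left(1040922 - 778064\right) = -2 + 262858 = 262856$)
$R = - \frac{231119}{2}$ ($R = \frac{241 \left(-1090 + 131\right)}{2} = \frac{241 \left(-959\right)}{2} = \frac{1}{2} \left(-231119\right) = - \frac{231119}{2} \approx -1.1556 \cdot 10^{5}$)
$R + v = - \frac{231119}{2} + 262856 = \frac{294593}{2}$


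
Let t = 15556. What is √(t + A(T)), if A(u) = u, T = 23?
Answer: 3*√1731 ≈ 124.82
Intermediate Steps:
√(t + A(T)) = √(15556 + 23) = √15579 = 3*√1731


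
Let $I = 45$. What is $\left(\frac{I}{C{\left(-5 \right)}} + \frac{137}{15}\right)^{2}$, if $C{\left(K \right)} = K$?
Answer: $\frac{4}{225} \approx 0.017778$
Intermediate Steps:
$\left(\frac{I}{C{\left(-5 \right)}} + \frac{137}{15}\right)^{2} = \left(\frac{45}{-5} + \frac{137}{15}\right)^{2} = \left(45 \left(- \frac{1}{5}\right) + 137 \cdot \frac{1}{15}\right)^{2} = \left(-9 + \frac{137}{15}\right)^{2} = \left(\frac{2}{15}\right)^{2} = \frac{4}{225}$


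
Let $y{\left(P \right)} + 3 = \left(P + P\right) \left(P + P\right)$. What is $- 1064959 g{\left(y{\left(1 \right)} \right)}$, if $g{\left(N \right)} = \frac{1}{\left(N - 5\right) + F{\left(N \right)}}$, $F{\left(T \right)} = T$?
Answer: $\frac{1064959}{3} \approx 3.5499 \cdot 10^{5}$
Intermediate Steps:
$y{\left(P \right)} = -3 + 4 P^{2}$ ($y{\left(P \right)} = -3 + \left(P + P\right) \left(P + P\right) = -3 + 2 P 2 P = -3 + 4 P^{2}$)
$g{\left(N \right)} = \frac{1}{-5 + 2 N}$ ($g{\left(N \right)} = \frac{1}{\left(N - 5\right) + N} = \frac{1}{\left(-5 + N\right) + N} = \frac{1}{-5 + 2 N}$)
$- 1064959 g{\left(y{\left(1 \right)} \right)} = - \frac{1064959}{-5 + 2 \left(-3 + 4 \cdot 1^{2}\right)} = - \frac{1064959}{-5 + 2 \left(-3 + 4 \cdot 1\right)} = - \frac{1064959}{-5 + 2 \left(-3 + 4\right)} = - \frac{1064959}{-5 + 2 \cdot 1} = - \frac{1064959}{-5 + 2} = - \frac{1064959}{-3} = \left(-1064959\right) \left(- \frac{1}{3}\right) = \frac{1064959}{3}$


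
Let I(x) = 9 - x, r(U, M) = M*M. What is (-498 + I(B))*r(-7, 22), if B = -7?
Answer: -233288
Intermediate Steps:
r(U, M) = M**2
(-498 + I(B))*r(-7, 22) = (-498 + (9 - 1*(-7)))*22**2 = (-498 + (9 + 7))*484 = (-498 + 16)*484 = -482*484 = -233288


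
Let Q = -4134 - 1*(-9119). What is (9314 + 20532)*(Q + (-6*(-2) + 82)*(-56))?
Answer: -8327034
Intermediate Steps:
Q = 4985 (Q = -4134 + 9119 = 4985)
(9314 + 20532)*(Q + (-6*(-2) + 82)*(-56)) = (9314 + 20532)*(4985 + (-6*(-2) + 82)*(-56)) = 29846*(4985 + (12 + 82)*(-56)) = 29846*(4985 + 94*(-56)) = 29846*(4985 - 5264) = 29846*(-279) = -8327034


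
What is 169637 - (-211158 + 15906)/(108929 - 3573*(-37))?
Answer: 20452382531/120565 ≈ 1.6964e+5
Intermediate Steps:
169637 - (-211158 + 15906)/(108929 - 3573*(-37)) = 169637 - (-195252)/(108929 + 132201) = 169637 - (-195252)/241130 = 169637 - 1*(-97626/120565) = 169637 + 97626/120565 = 20452382531/120565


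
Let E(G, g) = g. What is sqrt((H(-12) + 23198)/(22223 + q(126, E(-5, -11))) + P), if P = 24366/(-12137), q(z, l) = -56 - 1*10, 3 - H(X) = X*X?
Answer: I*sqrt(69928391207745377)/268919509 ≈ 0.98334*I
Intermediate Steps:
H(X) = 3 - X**2 (H(X) = 3 - X*X = 3 - X**2)
q(z, l) = -66 (q(z, l) = -56 - 10 = -66)
P = -24366/12137 (P = 24366*(-1/12137) = -24366/12137 ≈ -2.0076)
sqrt((H(-12) + 23198)/(22223 + q(126, E(-5, -11))) + P) = sqrt(((3 - 1*(-12)**2) + 23198)/(22223 - 66) - 24366/12137) = sqrt(((3 - 1*144) + 23198)/22157 - 24366/12137) = sqrt(((3 - 144) + 23198)*(1/22157) - 24366/12137) = sqrt((-141 + 23198)*(1/22157) - 24366/12137) = sqrt(23057*(1/22157) - 24366/12137) = sqrt(23057/22157 - 24366/12137) = sqrt(-260034653/268919509) = I*sqrt(69928391207745377)/268919509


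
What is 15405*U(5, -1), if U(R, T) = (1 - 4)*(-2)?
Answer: 92430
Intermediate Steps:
U(R, T) = 6 (U(R, T) = -3*(-2) = 6)
15405*U(5, -1) = 15405*6 = 92430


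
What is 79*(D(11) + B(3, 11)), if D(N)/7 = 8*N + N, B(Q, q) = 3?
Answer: 54984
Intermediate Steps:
D(N) = 63*N (D(N) = 7*(8*N + N) = 7*(9*N) = 63*N)
79*(D(11) + B(3, 11)) = 79*(63*11 + 3) = 79*(693 + 3) = 79*696 = 54984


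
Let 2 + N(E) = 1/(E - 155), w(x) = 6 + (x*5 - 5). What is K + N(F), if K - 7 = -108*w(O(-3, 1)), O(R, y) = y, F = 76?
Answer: -50798/79 ≈ -643.01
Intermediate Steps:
w(x) = 1 + 5*x (w(x) = 6 + (5*x - 5) = 6 + (-5 + 5*x) = 1 + 5*x)
N(E) = -2 + 1/(-155 + E) (N(E) = -2 + 1/(E - 155) = -2 + 1/(-155 + E))
K = -641 (K = 7 - 108*(1 + 5*1) = 7 - 108*(1 + 5) = 7 - 108*6 = 7 - 648 = -641)
K + N(F) = -641 + (311 - 2*76)/(-155 + 76) = -641 + (311 - 152)/(-79) = -641 - 1/79*159 = -641 - 159/79 = -50798/79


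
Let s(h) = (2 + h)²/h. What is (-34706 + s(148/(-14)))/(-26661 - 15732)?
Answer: 8990654/10979787 ≈ 0.81884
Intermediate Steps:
s(h) = (2 + h)²/h
(-34706 + s(148/(-14)))/(-26661 - 15732) = (-34706 + (2 + 148/(-14))²/((148/(-14))))/(-26661 - 15732) = (-34706 + (2 + 148*(-1/14))²/((148*(-1/14))))/(-42393) = (-34706 + (2 - 74/7)²/(-74/7))*(-1/42393) = (-34706 - 7*(-60/7)²/74)*(-1/42393) = (-34706 - 7/74*3600/49)*(-1/42393) = (-34706 - 1800/259)*(-1/42393) = -8990654/259*(-1/42393) = 8990654/10979787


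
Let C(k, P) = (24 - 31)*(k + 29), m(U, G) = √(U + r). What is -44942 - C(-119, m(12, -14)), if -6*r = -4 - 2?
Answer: -45572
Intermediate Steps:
r = 1 (r = -(-4 - 2)/6 = -⅙*(-6) = 1)
m(U, G) = √(1 + U) (m(U, G) = √(U + 1) = √(1 + U))
C(k, P) = -203 - 7*k (C(k, P) = -7*(29 + k) = -203 - 7*k)
-44942 - C(-119, m(12, -14)) = -44942 - (-203 - 7*(-119)) = -44942 - (-203 + 833) = -44942 - 1*630 = -44942 - 630 = -45572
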